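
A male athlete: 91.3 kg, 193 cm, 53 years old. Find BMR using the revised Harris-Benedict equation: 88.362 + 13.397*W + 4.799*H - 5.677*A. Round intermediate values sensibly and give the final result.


Intercept = 88.362
Weight contribution = 13.397 * 91.3 = 1223.1461
Height contribution = 4.799 * 193 = 926.207
Age contribution = 5.677 * 53 = 300.881
BMR = 88.362 + 1223.1461 + 926.207 - 300.881
= 1936.83 kcal/day

1936.83 kcal/day


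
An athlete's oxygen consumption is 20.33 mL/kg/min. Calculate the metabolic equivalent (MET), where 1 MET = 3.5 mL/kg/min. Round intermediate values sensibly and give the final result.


MET = VO2 / 3.5
= 20.33 / 3.5
= 5.81 METs

5.81 METs


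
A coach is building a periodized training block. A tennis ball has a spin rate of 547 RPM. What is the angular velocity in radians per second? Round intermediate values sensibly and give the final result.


Convert RPM to rad/s: multiply by 2*pi and divide by 60
omega = 547 * 2 * pi / 60
= 57.282 rad/s

57.282 rad/s


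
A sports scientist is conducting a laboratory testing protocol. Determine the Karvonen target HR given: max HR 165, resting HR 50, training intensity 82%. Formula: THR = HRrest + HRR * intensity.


HRR = HRmax - HRrest = 165 - 50 = 115
THR = 50 + 115 * 0.82
= 144.3 bpm

144.3 bpm


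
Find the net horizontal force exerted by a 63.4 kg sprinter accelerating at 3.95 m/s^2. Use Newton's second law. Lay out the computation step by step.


Newton's second law: F = m * a
F = 63.4 * 3.95 = 250.43 N

250.43 N


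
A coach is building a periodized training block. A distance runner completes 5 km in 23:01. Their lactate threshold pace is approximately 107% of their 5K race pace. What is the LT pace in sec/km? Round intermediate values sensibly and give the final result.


Convert to seconds: 23 min 1 s = 1381 s
Pace per km = 1381 / 5 = 276.2 s/km
LT pace = 276.2 * 1.07 = 295.53 s/km

295.53 s/km


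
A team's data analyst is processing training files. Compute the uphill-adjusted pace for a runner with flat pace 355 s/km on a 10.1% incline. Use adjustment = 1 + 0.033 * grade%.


Adjustment factor = 1 + 0.033 * 10.1 = 1.3333
Grade-adjusted pace = 355 * 1.3333 = 473.32 s/km

473.32 s/km


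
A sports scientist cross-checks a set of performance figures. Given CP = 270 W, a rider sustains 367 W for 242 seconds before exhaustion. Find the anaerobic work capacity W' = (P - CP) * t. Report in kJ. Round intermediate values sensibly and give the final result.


Excess power = 367 - 270 = 97 W
Work above CP = 97 * 242 = 23474 J
W' = 23.474 kJ

23.474 kJ


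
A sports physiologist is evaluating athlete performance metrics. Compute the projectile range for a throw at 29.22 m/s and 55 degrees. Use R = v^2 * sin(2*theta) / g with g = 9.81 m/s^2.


Two times the angle = 110 degrees
sin(110) = 0.939693
R = 853.8084 * 0.939693 / 9.81 = 81.786 m

81.786 m


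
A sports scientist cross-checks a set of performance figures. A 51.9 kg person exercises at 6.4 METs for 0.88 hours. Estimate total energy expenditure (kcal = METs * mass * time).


Energy = METs * mass(kg) * time(h)
= 6.4 * 51.9 * 0.88
= 292.3 kcal

292.3 kcal


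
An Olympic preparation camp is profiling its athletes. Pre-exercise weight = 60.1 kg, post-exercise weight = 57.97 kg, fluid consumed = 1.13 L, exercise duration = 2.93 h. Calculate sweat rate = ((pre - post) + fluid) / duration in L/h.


Weight loss = 60.1 - 57.97 = 2.13 kg (approx L)
Total sweat = 2.13 + 1.13 = 3.26 L
Sweat rate = 3.26 / 2.93 = 1.113 L/h

1.113 L/h


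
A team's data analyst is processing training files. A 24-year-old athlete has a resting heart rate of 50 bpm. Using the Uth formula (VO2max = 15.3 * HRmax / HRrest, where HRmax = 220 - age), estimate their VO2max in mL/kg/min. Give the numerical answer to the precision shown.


HRmax = 220 - 24 = 196 bpm
Ratio = HRmax / HRrest = 196 / 50 = 3.92
VO2max = 15.3 * 3.92 = 59.98 mL/kg/min

59.98 mL/kg/min


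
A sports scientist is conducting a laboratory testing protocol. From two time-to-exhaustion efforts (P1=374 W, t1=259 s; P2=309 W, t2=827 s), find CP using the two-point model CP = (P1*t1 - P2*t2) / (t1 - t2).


Work in trial 1 = 96866 J
Work in trial 2 = 255543 J
Delta work = -158677 J
Delta time = -568 s
CP = -158677 / -568 = 279.36 W

279.36 W


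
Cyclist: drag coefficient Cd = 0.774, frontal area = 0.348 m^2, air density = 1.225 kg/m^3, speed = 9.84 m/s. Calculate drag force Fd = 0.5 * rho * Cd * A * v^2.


v^2 = 9.84^2 = 96.8256
Fd = 0.5 * 1.225 * 0.774 * 0.348 * 96.8256
= 15.974 N

15.974 N


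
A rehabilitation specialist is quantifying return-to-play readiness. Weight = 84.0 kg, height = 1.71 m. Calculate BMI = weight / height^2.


height^2 = 1.71^2 = 2.9241
BMI = 84.0 / 2.9241 = 28.73 kg/m^2

28.73 kg/m^2


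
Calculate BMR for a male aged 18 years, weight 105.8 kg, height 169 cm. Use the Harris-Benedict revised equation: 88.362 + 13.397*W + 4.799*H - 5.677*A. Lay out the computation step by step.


Substituting values:
W term = 13.397 * 105.8 = 1417.4026
H term = 4.799 * 169 = 811.031
A term = 5.677 * 18 = 102.186
BMR = 2214.61 kcal/day

2214.61 kcal/day


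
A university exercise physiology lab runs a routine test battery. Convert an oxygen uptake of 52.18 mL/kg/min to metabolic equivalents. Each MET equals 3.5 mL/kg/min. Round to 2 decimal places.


One MET = 3.5 mL/kg/min
Number of METs = 52.18 / 3.5
= 14.91 METs

14.91 METs


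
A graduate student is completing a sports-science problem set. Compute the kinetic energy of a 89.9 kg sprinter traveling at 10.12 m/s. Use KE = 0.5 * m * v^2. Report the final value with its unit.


Velocity squared = 102.4144
KE = 0.5 * 89.9 * 102.4144 = 4603.53 J

4603.53 J


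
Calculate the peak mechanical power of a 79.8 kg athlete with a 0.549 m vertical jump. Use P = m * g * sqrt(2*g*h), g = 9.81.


First, sqrt(2gh) = sqrt(2 * 9.81 * 0.549)
= sqrt(10.77138) = 3.281978 m/s
Power = 79.8 * 9.81 * 3.281978 = 2569.26 W

2569.26 W


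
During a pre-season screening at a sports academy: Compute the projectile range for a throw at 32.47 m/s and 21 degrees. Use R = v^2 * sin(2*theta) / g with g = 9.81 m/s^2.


Two times the angle = 42 degrees
sin(42) = 0.669131
R = 1054.3009 * 0.669131 / 9.81 = 71.913 m

71.913 m


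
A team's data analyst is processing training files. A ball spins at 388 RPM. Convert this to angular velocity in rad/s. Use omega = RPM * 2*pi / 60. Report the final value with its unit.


omega = 388 * 2 * pi / 60
= 388 * 6.28318531 / 60
= 2437.876 / 60
= 40.631 rad/s

40.631 rad/s


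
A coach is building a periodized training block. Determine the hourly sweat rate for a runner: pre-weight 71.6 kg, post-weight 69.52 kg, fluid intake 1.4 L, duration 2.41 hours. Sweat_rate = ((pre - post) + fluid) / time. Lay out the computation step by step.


Mass lost = 71.6 - 69.52 = 2.08 kg
Add fluid consumed: 2.08 + 1.4 = 3.48 L total sweat
Sweat rate = 3.48 / 2.41 = 1.444 L/h

1.444 L/h


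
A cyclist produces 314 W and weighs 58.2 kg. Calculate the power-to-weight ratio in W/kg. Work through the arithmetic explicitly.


P/W = power / mass
= 314 / 58.2
= 5.395 W/kg

5.395 W/kg


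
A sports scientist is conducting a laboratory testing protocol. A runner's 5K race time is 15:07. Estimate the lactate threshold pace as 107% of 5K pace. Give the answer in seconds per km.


Total race time = 15*60 + 7 = 907 seconds
5K pace = 907 / 5 = 181.4 sec/km
LT pace = 181.4 * 1.07 = 194.1 sec/km

194.1 s/km


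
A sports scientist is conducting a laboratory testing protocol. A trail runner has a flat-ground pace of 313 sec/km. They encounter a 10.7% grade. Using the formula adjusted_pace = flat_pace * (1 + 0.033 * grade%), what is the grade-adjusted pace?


Grade factor = 1 + 0.033 * 10.7 = 1.3531
Adjusted = 313 * 1.3531 = 423.52 sec/km

423.52 s/km


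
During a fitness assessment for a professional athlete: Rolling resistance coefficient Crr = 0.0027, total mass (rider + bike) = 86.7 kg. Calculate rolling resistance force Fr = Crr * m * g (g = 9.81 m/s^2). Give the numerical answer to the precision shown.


Fr = Crr * m * g
= 0.0027 * 86.7 * 9.81
= 2.296 N

2.296 N


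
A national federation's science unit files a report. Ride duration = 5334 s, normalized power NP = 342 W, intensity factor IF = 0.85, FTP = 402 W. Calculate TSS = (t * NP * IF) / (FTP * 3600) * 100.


Numerator = 5334 * 342 * 0.85 = 1550593.8
Denominator = 402 * 3600 = 1447200
TSS = 1550593.8 / 1447200 * 100
= 107.14

107.14 TSS


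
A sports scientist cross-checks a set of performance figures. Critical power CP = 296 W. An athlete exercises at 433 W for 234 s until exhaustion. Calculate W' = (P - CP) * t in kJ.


P - CP = 433 - 296 = 137 W
W' = 137 * 234 = 32058 J
= 32058 / 1000 = 32.058 kJ

32.058 kJ


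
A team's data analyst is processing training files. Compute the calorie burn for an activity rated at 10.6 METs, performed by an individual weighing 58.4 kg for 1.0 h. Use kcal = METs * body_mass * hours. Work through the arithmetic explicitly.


Product of METs and mass = 10.6 * 58.4 = 619.04
Total kcal = 619.04 * 1.0 = 619.04 kcal

619.04 kcal


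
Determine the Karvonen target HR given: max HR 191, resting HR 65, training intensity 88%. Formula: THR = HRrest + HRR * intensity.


HRR = HRmax - HRrest = 191 - 65 = 126
THR = 65 + 126 * 0.88
= 175.88 bpm

175.88 bpm


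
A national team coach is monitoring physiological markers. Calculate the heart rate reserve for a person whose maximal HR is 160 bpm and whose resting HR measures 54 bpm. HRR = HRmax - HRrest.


HRmax = 160 bpm
HRrest = 54 bpm
HRR = 160 - 54 = 106 bpm

106 bpm


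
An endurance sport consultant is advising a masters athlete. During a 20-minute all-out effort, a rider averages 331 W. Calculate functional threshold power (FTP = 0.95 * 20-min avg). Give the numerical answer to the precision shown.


FTP = 0.95 * 331
= 314.45 W

314.45 W


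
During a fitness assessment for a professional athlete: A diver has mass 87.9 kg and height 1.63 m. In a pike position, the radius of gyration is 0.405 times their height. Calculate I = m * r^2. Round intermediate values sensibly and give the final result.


r = 0.405 * 1.63 = 0.66015 m
I = m * r^2 = 87.9 * 0.435798 = 38.307 kg*m^2

38.307 kg*m^2


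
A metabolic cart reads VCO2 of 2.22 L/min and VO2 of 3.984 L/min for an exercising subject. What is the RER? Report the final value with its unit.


RER = VCO2 / VO2 = 2.22 / 3.984 = 0.5572

0.5572


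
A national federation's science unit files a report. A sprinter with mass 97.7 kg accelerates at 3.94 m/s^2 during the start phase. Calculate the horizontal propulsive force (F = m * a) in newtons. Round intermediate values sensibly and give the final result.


F = m * a
= 97.7 * 3.94
= 384.94 N

384.94 N


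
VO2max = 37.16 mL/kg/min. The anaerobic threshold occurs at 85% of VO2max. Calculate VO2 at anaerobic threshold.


AT fraction = 85 / 100 = 0.85
AT VO2 = 37.16 * 0.85
= 31.59 mL/kg/min

31.59 mL/kg/min


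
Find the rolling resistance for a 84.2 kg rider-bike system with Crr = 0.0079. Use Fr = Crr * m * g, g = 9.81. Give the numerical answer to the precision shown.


m * g = 84.2 * 9.81 = 826.002 N
Fr = 0.0079 * 826.002 = 6.525 N

6.525 N


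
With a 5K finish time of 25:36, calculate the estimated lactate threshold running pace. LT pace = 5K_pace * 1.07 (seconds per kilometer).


Race duration = 1536 s for 5 km
Average pace = 1536 / 5 = 307.2 s/km
LT pace = 307.2 * 1.07
= 328.7 s/km

328.7 s/km


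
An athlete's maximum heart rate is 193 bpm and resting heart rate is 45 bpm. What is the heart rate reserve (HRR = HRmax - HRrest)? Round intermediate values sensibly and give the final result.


HRR = HRmax - HRrest
= 193 - 45
= 148 bpm

148 bpm


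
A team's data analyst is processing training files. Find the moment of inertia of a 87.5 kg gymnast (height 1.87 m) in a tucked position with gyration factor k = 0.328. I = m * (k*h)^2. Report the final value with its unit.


Radius of gyration = 0.328 * 1.87 = 0.61336 m
I = 87.5 * 0.61336^2
= 87.5 * 0.37621
= 32.918 kg*m^2

32.918 kg*m^2


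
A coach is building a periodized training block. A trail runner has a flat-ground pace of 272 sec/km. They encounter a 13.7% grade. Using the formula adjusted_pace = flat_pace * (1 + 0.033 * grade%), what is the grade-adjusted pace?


Grade factor = 1 + 0.033 * 13.7 = 1.4521
Adjusted = 272 * 1.4521 = 394.97 sec/km

394.97 s/km


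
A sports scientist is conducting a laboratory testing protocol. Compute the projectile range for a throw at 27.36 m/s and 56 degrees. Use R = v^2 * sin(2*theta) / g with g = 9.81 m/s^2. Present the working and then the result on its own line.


Two times the angle = 112 degrees
sin(112) = 0.927184
R = 748.5696 * 0.927184 / 9.81 = 70.75 m

70.75 m


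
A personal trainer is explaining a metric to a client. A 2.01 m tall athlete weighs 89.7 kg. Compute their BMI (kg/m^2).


height^2 = 4.0401 m^2
BMI = 89.7 / 4.0401 = 22.2 kg/m^2

22.2 kg/m^2


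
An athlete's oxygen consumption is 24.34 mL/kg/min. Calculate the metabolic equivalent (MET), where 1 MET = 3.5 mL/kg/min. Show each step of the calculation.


MET = VO2 / 3.5
= 24.34 / 3.5
= 6.95 METs

6.95 METs


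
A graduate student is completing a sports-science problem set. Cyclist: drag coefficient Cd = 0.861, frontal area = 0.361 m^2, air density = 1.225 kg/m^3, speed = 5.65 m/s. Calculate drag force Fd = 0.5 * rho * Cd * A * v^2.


v^2 = 5.65^2 = 31.9225
Fd = 0.5 * 1.225 * 0.861 * 0.361 * 31.9225
= 6.077 N

6.077 N


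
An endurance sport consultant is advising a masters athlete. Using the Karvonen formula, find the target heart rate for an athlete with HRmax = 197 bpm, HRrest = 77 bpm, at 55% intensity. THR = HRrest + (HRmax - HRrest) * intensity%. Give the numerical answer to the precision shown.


HRR = 197 - 77 = 120
THR = 77 + 120 * 0.55
= 77 + 66.0
= 143.0 bpm

143.0 bpm


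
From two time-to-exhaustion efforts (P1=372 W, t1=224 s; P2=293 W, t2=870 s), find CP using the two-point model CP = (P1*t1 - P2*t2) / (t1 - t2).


Work in trial 1 = 83328 J
Work in trial 2 = 254910 J
Delta work = -171582 J
Delta time = -646 s
CP = -171582 / -646 = 265.61 W

265.61 W


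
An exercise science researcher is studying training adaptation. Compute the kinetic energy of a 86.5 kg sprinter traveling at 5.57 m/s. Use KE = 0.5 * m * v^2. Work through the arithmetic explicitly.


Velocity squared = 31.0249
KE = 0.5 * 86.5 * 31.0249 = 1341.83 J

1341.83 J


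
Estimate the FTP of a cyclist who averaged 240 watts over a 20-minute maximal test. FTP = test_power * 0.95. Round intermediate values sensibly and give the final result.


FTP = 240 * 0.95 = 228.0 W

228.0 W


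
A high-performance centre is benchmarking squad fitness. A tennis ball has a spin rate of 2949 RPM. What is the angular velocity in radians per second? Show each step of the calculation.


Convert RPM to rad/s: multiply by 2*pi and divide by 60
omega = 2949 * 2 * pi / 60
= 308.819 rad/s

308.819 rad/s


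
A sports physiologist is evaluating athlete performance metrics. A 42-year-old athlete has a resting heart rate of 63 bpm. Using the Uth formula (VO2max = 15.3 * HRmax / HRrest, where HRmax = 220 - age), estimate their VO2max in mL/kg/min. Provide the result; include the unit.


HRmax = 220 - 42 = 178 bpm
Ratio = HRmax / HRrest = 178 / 63 = 2.8254
VO2max = 15.3 * 2.8254 = 43.23 mL/kg/min

43.23 mL/kg/min


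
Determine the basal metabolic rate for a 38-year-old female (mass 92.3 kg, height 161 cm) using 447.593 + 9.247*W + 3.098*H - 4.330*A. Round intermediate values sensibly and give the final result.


BMR = 447.593 + 9.247*92.3 + 3.098*161 - 4.330*38
= 1635.33 kcal/day

1635.33 kcal/day


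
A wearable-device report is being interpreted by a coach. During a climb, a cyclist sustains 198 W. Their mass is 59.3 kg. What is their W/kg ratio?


Power-to-weight = 198 W / 59.3 kg
= 3.339 W/kg

3.339 W/kg


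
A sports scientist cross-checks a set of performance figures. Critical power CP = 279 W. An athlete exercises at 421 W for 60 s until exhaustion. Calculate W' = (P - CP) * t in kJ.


P - CP = 421 - 279 = 142 W
W' = 142 * 60 = 8520 J
= 8520 / 1000 = 8.52 kJ

8.52 kJ


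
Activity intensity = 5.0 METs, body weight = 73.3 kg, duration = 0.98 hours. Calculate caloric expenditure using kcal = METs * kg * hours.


kcal = 5.0 * 73.3 * 0.98
= 366.5 * 0.98
= 359.17 kcal

359.17 kcal


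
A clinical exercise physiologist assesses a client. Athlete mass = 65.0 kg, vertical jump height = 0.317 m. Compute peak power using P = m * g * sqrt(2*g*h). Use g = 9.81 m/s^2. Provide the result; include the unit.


sqrt(2 * 9.81 * 0.317) = sqrt(6.21954) = 2.493901 m/s
P = 65.0 * 9.81 * 2.493901
= 1590.24 W

1590.24 W


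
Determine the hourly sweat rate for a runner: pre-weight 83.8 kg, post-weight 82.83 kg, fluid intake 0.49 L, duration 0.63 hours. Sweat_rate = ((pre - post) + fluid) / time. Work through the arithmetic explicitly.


Mass lost = 83.8 - 82.83 = 0.97 kg
Add fluid consumed: 0.97 + 0.49 = 1.46 L total sweat
Sweat rate = 1.46 / 0.63 = 2.317 L/h

2.317 L/h


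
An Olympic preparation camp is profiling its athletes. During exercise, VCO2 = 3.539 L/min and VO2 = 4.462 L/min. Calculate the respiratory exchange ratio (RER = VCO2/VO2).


RER = VCO2 / VO2
= 3.539 / 4.462
= 0.7931

0.7931


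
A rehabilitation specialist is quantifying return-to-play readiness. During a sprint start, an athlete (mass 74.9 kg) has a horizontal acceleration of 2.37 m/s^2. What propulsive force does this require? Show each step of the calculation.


Propulsive force = mass * acceleration
= 74.9 kg * 2.37 m/s^2
= 177.51 N

177.51 N


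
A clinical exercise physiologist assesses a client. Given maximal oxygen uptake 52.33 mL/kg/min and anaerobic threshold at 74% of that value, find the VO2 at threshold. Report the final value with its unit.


Percentage as decimal = 0.74
VO2 at AT = 52.33 * 0.74 = 38.72 mL/kg/min

38.72 mL/kg/min


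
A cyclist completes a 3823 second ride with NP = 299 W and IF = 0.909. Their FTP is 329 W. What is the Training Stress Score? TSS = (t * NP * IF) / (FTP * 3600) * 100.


t * NP * IF = 3823 * 299 * 0.909 = 1039056.993
FTP * 3600 = 1184400
TSS = (1039056.993 / 1184400) * 100 = 87.73

87.73 TSS


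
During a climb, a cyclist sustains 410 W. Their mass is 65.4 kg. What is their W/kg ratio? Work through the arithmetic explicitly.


Power-to-weight = 410 W / 65.4 kg
= 6.269 W/kg

6.269 W/kg


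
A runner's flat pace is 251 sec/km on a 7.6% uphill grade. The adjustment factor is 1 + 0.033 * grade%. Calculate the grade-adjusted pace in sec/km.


Factor = 1 + 0.033 * 7.6 = 1.2508
Adjusted pace = 251 * 1.2508
= 313.95 sec/km

313.95 s/km


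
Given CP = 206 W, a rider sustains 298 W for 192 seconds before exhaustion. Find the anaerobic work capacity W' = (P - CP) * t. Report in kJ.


Excess power = 298 - 206 = 92 W
Work above CP = 92 * 192 = 17664 J
W' = 17.664 kJ

17.664 kJ


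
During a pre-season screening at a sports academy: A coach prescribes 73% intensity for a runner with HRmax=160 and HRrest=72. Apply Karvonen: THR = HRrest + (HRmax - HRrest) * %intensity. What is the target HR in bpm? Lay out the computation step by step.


Heart rate reserve = 160 - 72 = 88
Intensity fraction = 73 / 100 = 0.73
THR = 72 + 88 * 0.73 = 136.24 bpm

136.24 bpm


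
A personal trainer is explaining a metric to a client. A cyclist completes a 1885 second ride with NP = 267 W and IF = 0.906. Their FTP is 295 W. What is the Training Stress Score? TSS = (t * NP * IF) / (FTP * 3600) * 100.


t * NP * IF = 1885 * 267 * 0.906 = 455985.27
FTP * 3600 = 1062000
TSS = (455985.27 / 1062000) * 100 = 42.94

42.94 TSS


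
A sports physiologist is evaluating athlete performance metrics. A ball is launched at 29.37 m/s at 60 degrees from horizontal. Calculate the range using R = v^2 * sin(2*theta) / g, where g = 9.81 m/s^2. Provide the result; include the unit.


sin(2 * 60) = sin(120) = 0.866025
v^2 = 29.37^2 = 862.5969
R = 862.5969 * 0.866025 / 9.81
= 76.15 m

76.15 m


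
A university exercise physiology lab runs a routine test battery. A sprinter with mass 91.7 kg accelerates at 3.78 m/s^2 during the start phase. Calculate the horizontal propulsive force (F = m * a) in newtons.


F = m * a
= 91.7 * 3.78
= 346.63 N

346.63 N


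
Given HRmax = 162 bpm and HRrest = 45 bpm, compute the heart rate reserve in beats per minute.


Heart rate reserve = maximum HR minus resting HR
HRR = 162 - 45 = 117 bpm

117 bpm


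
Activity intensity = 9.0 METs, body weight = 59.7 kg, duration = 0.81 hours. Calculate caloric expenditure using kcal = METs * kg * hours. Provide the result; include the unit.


kcal = 9.0 * 59.7 * 0.81
= 537.3 * 0.81
= 435.21 kcal

435.21 kcal


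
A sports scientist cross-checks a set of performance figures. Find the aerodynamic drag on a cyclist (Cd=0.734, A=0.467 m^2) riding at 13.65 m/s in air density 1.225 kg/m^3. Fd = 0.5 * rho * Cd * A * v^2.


Fd = 0.5 * 1.225 * 0.734 * 0.467 * 13.65^2
= 0.5 * 1.225 * 0.734 * 0.467 * 186.3225
= 39.119 N

39.119 N


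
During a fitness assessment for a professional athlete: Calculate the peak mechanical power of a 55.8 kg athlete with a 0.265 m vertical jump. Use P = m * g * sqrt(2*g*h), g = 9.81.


First, sqrt(2gh) = sqrt(2 * 9.81 * 0.265)
= sqrt(5.1993) = 2.280197 m/s
Power = 55.8 * 9.81 * 2.280197 = 1248.18 W

1248.18 W


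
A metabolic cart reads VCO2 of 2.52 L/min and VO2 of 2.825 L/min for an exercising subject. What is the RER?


RER = VCO2 / VO2 = 2.52 / 2.825 = 0.892

0.892


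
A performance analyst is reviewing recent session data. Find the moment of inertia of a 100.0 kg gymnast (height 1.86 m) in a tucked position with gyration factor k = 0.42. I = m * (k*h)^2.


Radius of gyration = 0.42 * 1.86 = 0.7812 m
I = 100.0 * 0.7812^2
= 100.0 * 0.610273
= 61.027 kg*m^2

61.027 kg*m^2


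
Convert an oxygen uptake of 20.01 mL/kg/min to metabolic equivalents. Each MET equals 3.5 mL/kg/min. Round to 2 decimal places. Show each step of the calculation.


One MET = 3.5 mL/kg/min
Number of METs = 20.01 / 3.5
= 5.72 METs

5.72 METs


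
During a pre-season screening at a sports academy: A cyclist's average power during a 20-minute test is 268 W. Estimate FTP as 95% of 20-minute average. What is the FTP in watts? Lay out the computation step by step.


FTP = 20-min power * 0.95
= 268 * 0.95
= 254.6 W

254.6 W


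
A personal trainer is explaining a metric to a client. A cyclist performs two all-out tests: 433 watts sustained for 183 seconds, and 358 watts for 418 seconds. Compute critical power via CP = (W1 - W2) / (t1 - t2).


W1 = P1 * t1 = 433 * 183 = 79239 J
W2 = P2 * t2 = 358 * 418 = 149644 J
CP = (79239 - 149644) / (183 - 418)
= 299.6 W

299.6 W


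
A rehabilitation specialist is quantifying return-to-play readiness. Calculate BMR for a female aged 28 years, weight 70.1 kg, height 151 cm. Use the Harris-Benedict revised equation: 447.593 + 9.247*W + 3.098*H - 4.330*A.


Substituting values:
W term = 9.247 * 70.1 = 648.2147
H term = 3.098 * 151 = 467.798
A term = 4.330 * 28 = 121.24
BMR = 1442.37 kcal/day

1442.37 kcal/day


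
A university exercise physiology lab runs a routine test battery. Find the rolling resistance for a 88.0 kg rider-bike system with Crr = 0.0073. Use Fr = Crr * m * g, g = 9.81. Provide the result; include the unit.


m * g = 88.0 * 9.81 = 863.28 N
Fr = 0.0073 * 863.28 = 6.302 N

6.302 N


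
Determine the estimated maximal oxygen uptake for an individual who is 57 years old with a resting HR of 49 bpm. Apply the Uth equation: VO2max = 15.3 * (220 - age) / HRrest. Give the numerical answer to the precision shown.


HRmax = 220 - 57 = 163
VO2max = 15.3 * (163 / 49)
= 15.3 * 3.3265
= 50.9 mL/kg/min

50.9 mL/kg/min


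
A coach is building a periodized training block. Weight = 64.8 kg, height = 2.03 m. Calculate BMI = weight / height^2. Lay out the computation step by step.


height^2 = 2.03^2 = 4.1209
BMI = 64.8 / 4.1209 = 15.72 kg/m^2

15.72 kg/m^2


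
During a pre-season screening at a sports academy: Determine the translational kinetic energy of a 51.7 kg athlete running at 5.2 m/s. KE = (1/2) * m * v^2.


KE = 0.5 * m * v^2
= 0.5 * 51.7 * 5.2^2
= 0.5 * 51.7 * 27.04
= 698.98 J

698.98 J


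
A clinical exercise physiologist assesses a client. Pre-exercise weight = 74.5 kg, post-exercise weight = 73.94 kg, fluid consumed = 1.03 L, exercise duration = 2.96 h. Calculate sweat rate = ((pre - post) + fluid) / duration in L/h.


Weight loss = 74.5 - 73.94 = 0.56 kg (approx L)
Total sweat = 0.56 + 1.03 = 1.59 L
Sweat rate = 1.59 / 2.96 = 0.537 L/h

0.537 L/h


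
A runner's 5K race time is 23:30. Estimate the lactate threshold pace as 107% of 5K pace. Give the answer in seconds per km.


Total race time = 23*60 + 30 = 1410 seconds
5K pace = 1410 / 5 = 282.0 sec/km
LT pace = 282.0 * 1.07 = 301.74 sec/km

301.74 s/km


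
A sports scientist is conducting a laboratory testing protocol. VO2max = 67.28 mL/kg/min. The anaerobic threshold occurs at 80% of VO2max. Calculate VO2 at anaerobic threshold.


AT fraction = 80 / 100 = 0.8
AT VO2 = 67.28 * 0.8
= 53.82 mL/kg/min

53.82 mL/kg/min


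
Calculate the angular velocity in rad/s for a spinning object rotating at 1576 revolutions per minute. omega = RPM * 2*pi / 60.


omega = RPM * 2*pi / 60
= 1576 * 6.28318531 / 60
= 165.038 rad/s

165.038 rad/s


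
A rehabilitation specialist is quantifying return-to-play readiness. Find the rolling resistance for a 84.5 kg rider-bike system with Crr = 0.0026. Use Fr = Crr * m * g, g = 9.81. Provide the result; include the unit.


m * g = 84.5 * 9.81 = 828.945 N
Fr = 0.0026 * 828.945 = 2.155 N

2.155 N


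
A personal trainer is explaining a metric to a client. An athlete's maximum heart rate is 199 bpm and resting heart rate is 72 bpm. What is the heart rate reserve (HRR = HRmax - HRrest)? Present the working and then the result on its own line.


HRR = HRmax - HRrest
= 199 - 72
= 127 bpm

127 bpm


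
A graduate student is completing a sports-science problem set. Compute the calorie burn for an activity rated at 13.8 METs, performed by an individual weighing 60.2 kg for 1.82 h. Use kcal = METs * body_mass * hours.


Product of METs and mass = 13.8 * 60.2 = 830.76
Total kcal = 830.76 * 1.82 = 1511.98 kcal

1511.98 kcal


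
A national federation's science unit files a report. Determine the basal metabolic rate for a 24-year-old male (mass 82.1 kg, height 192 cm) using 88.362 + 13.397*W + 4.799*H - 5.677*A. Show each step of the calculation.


BMR = 88.362 + 13.397*82.1 + 4.799*192 - 5.677*24
= 1973.42 kcal/day

1973.42 kcal/day


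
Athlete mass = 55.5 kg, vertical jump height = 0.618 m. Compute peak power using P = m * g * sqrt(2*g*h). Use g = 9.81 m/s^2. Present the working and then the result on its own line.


sqrt(2 * 9.81 * 0.618) = sqrt(12.12516) = 3.48212 m/s
P = 55.5 * 9.81 * 3.48212
= 1895.86 W

1895.86 W


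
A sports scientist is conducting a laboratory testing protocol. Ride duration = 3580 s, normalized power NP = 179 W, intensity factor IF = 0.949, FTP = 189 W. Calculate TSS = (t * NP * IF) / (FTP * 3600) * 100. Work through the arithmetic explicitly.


Numerator = 3580 * 179 * 0.949 = 608138.18
Denominator = 189 * 3600 = 680400
TSS = 608138.18 / 680400 * 100
= 89.38

89.38 TSS


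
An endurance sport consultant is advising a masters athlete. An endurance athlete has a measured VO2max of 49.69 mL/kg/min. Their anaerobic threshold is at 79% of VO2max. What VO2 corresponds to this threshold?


Anaerobic threshold VO2 = VO2max * 79%
= 49.69 * 0.79
= 39.26 mL/kg/min

39.26 mL/kg/min


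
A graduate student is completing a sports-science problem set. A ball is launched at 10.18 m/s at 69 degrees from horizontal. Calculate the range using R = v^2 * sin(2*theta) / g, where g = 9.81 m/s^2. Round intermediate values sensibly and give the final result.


sin(2 * 69) = sin(138) = 0.669131
v^2 = 10.18^2 = 103.6324
R = 103.6324 * 0.669131 / 9.81
= 7.069 m

7.069 m


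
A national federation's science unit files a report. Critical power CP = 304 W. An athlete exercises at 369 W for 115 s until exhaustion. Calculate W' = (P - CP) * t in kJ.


P - CP = 369 - 304 = 65 W
W' = 65 * 115 = 7475 J
= 7475 / 1000 = 7.475 kJ

7.475 kJ


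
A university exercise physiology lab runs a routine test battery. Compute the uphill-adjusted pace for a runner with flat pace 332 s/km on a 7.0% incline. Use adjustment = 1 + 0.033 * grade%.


Adjustment factor = 1 + 0.033 * 7.0 = 1.231
Grade-adjusted pace = 332 * 1.231 = 408.69 s/km

408.69 s/km


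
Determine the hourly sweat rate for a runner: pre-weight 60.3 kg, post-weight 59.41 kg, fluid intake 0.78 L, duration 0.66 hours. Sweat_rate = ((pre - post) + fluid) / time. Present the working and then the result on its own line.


Mass lost = 60.3 - 59.41 = 0.89 kg
Add fluid consumed: 0.89 + 0.78 = 1.67 L total sweat
Sweat rate = 1.67 / 0.66 = 2.53 L/h

2.53 L/h


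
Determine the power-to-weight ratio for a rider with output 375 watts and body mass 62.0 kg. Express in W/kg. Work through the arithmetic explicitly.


P/W = 375 / 62.0 = 6.048 W/kg

6.048 W/kg


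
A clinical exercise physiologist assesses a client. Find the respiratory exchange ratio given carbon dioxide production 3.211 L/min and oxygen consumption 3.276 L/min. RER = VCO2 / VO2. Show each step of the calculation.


VCO2 = 3.211 L/min
VO2 = 3.276 L/min
RER = 3.211 / 3.276 = 0.9802

0.9802


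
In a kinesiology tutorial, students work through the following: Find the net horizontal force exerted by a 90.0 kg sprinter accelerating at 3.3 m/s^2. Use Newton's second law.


Newton's second law: F = m * a
F = 90.0 * 3.3 = 297.0 N

297.0 N


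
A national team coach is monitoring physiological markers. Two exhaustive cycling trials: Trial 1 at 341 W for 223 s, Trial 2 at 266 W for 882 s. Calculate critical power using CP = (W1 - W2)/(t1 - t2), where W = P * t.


W1 = 341 * 223 = 76043 J
W2 = 266 * 882 = 234612 J
CP = (76043 - 234612) / (223 - 882)
= -158569 / -659
= 240.62 W

240.62 W


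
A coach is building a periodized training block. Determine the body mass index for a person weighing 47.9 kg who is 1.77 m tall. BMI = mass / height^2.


BMI = mass / height^2
= 47.9 / 1.77^2
= 47.9 / 3.1329
= 15.29 kg/m^2

15.29 kg/m^2


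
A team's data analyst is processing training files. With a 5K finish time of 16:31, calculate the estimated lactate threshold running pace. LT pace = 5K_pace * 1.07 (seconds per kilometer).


Race duration = 991 s for 5 km
Average pace = 991 / 5 = 198.2 s/km
LT pace = 198.2 * 1.07
= 212.07 s/km

212.07 s/km


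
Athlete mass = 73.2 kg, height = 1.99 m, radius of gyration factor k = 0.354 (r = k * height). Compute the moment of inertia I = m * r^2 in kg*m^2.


r = k * height = 0.354 * 1.99 = 0.70446 m
r^2 = 0.70446^2 = 0.496264
I = 73.2 * 0.496264 = 36.327 kg*m^2

36.327 kg*m^2


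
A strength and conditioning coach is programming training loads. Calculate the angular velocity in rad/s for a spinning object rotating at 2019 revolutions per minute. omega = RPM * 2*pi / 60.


omega = RPM * 2*pi / 60
= 2019 * 6.28318531 / 60
= 211.429 rad/s

211.429 rad/s


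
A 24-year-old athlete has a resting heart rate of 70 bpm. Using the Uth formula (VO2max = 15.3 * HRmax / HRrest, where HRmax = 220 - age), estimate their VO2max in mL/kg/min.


HRmax = 220 - 24 = 196 bpm
Ratio = HRmax / HRrest = 196 / 70 = 2.8
VO2max = 15.3 * 2.8 = 42.84 mL/kg/min

42.84 mL/kg/min


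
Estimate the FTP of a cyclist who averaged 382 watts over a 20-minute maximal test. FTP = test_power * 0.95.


FTP = 382 * 0.95 = 362.9 W

362.9 W


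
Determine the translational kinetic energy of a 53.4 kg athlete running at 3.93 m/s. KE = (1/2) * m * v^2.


KE = 0.5 * m * v^2
= 0.5 * 53.4 * 3.93^2
= 0.5 * 53.4 * 15.4449
= 412.38 J

412.38 J


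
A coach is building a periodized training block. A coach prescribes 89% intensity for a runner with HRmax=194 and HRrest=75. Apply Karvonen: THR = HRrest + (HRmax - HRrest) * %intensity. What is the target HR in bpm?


Heart rate reserve = 194 - 75 = 119
Intensity fraction = 89 / 100 = 0.89
THR = 75 + 119 * 0.89 = 180.91 bpm

180.91 bpm


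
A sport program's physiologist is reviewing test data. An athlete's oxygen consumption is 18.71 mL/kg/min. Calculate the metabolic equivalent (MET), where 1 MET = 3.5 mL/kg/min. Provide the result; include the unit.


MET = VO2 / 3.5
= 18.71 / 3.5
= 5.35 METs

5.35 METs


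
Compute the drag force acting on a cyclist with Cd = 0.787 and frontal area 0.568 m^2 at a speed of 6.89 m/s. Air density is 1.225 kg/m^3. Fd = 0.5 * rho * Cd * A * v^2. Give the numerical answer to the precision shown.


Step 1: v^2 = 47.4721
Step 2: Fd = 0.5 * 1.225 * 0.787 * 0.568 * 47.4721
= 12.998 N

12.998 N


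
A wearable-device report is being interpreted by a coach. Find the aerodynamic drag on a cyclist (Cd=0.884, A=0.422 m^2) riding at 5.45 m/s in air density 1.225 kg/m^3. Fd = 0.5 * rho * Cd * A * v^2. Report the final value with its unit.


Fd = 0.5 * 1.225 * 0.884 * 0.422 * 5.45^2
= 0.5 * 1.225 * 0.884 * 0.422 * 29.7025
= 6.787 N

6.787 N


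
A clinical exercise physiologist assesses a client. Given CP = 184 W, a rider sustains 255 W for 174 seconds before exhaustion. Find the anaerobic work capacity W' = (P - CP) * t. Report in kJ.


Excess power = 255 - 184 = 71 W
Work above CP = 71 * 174 = 12354 J
W' = 12.354 kJ

12.354 kJ


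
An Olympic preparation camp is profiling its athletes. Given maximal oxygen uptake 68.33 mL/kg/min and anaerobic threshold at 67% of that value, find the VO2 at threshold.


Percentage as decimal = 0.67
VO2 at AT = 68.33 * 0.67 = 45.78 mL/kg/min

45.78 mL/kg/min


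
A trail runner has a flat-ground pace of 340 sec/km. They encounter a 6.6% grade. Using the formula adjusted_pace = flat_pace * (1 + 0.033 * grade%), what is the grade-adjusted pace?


Grade factor = 1 + 0.033 * 6.6 = 1.2178
Adjusted = 340 * 1.2178 = 414.05 sec/km

414.05 s/km


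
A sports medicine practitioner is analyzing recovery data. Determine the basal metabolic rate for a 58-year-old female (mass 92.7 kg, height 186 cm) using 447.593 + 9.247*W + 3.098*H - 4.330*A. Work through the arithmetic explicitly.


BMR = 447.593 + 9.247*92.7 + 3.098*186 - 4.330*58
= 1629.88 kcal/day

1629.88 kcal/day


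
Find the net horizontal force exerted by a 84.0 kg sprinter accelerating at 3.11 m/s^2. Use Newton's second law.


Newton's second law: F = m * a
F = 84.0 * 3.11 = 261.24 N

261.24 N


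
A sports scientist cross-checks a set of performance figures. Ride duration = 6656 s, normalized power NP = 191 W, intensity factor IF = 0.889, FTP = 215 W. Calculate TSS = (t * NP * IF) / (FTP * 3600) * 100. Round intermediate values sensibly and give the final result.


Numerator = 6656 * 191 * 0.889 = 1130182.144
Denominator = 215 * 3600 = 774000
TSS = 1130182.144 / 774000 * 100
= 146.02

146.02 TSS


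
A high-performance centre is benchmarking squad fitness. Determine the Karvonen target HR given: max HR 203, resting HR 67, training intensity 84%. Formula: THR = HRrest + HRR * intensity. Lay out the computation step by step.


HRR = HRmax - HRrest = 203 - 67 = 136
THR = 67 + 136 * 0.84
= 181.24 bpm

181.24 bpm


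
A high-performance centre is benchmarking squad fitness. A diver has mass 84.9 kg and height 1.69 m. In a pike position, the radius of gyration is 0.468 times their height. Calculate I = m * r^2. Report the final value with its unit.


r = 0.468 * 1.69 = 0.79092 m
I = m * r^2 = 84.9 * 0.625554 = 53.11 kg*m^2

53.11 kg*m^2


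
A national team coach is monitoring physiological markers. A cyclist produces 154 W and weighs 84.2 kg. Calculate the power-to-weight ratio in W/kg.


P/W = power / mass
= 154 / 84.2
= 1.829 W/kg

1.829 W/kg


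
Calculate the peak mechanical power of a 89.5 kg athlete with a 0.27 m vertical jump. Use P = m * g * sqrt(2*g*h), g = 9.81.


First, sqrt(2gh) = sqrt(2 * 9.81 * 0.27)
= sqrt(5.2974) = 2.301608 m/s
Power = 89.5 * 9.81 * 2.301608 = 2020.8 W

2020.8 W


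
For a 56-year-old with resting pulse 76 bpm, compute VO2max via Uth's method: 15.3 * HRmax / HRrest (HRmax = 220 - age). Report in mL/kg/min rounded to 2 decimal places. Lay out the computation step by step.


Step 1: HRmax = 220 - 56 = 164 bpm
Step 2: Ratio = 164 / 76 = 2.1579
Step 3: VO2max = 15.3 * 2.1579 = 33.02 mL/kg/min

33.02 mL/kg/min


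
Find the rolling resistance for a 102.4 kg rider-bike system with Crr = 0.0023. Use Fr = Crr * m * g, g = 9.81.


m * g = 102.4 * 9.81 = 1004.544 N
Fr = 0.0023 * 1004.544 = 2.31 N

2.31 N


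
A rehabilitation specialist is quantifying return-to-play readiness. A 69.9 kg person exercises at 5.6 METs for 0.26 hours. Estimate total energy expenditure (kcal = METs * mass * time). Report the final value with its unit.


Energy = METs * mass(kg) * time(h)
= 5.6 * 69.9 * 0.26
= 101.77 kcal

101.77 kcal


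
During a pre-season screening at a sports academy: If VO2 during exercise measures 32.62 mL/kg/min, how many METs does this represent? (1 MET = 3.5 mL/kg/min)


METs = VO2 / 3.5 = 32.62 / 3.5 = 9.32

9.32 METs


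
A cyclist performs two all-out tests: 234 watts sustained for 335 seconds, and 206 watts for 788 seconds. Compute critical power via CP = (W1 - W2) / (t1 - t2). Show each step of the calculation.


W1 = P1 * t1 = 234 * 335 = 78390 J
W2 = P2 * t2 = 206 * 788 = 162328 J
CP = (78390 - 162328) / (335 - 788)
= 185.29 W

185.29 W


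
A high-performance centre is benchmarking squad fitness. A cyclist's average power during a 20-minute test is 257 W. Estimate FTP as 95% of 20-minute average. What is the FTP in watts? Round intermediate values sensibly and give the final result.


FTP = 20-min power * 0.95
= 257 * 0.95
= 244.15 W

244.15 W


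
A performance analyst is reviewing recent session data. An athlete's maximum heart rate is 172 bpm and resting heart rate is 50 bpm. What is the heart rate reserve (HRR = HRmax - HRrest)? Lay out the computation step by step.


HRR = HRmax - HRrest
= 172 - 50
= 122 bpm

122 bpm


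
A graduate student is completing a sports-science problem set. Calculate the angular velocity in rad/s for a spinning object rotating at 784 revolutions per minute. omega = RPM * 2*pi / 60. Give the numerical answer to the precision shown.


omega = RPM * 2*pi / 60
= 784 * 6.28318531 / 60
= 82.1 rad/s

82.1 rad/s


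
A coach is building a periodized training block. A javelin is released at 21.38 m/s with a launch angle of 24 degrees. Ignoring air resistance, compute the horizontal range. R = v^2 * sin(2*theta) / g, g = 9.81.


Launch speed squared = 457.1044
sin(2 * 24 deg) = 0.743145
Range = 457.1044 * 0.743145 / 9.81
= 34.627 m

34.627 m


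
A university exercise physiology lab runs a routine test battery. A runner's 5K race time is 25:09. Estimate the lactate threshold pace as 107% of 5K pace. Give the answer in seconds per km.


Total race time = 25*60 + 9 = 1509 seconds
5K pace = 1509 / 5 = 301.8 sec/km
LT pace = 301.8 * 1.07 = 322.93 sec/km

322.93 s/km


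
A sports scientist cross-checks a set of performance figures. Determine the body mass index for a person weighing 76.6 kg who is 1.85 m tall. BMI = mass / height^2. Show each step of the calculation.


BMI = mass / height^2
= 76.6 / 1.85^2
= 76.6 / 3.4225
= 22.38 kg/m^2

22.38 kg/m^2


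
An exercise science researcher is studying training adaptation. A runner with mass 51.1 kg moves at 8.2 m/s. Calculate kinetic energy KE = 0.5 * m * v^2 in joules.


v^2 = 8.2^2 = 67.24
KE = 0.5 * 51.1 * 67.24
= 1717.98 J

1717.98 J
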